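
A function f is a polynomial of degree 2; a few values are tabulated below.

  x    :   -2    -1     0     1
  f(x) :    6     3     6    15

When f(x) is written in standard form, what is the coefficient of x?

6

Write f(x) = ax² + bx + c; the 4 given values yield a linear system in the 3 coefficients.
Solving, f(x) = 3x² + 6x + 6.
The coefficient of x is 6.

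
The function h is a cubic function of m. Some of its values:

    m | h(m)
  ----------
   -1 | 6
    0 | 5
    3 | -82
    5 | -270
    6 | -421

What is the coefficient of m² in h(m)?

Write h(m) = am³ + bm² + cm + d; the 5 given values yield a linear system in the 4 coefficients.
Solving, h(m) = -m³ - 5m² - 5m + 5.
The coefficient of m² is -5.

-5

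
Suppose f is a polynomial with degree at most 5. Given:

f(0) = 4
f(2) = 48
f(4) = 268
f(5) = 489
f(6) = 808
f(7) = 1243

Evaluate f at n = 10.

Write f(n) = an^5 + bn^4 + cn³ + dn² + en + p; the 6 given values yield a linear system in the 6 coefficients.
Solving, the top 2 coefficients vanish, and f(n) = 3n³ + 4n² + 2n + 4.
Then f(10) = 3424.

3424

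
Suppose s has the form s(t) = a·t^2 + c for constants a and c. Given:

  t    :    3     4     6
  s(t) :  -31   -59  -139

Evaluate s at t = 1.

1

From s(3) = -31 and s(4) = -59: 9a + c = -31 and 16a + c = -59.
Subtracting: 7a = -28, so a = -4; then c = -31 − (-4)·9 = 5.
So s(t) = -4t² + 5, and s(1) = 1.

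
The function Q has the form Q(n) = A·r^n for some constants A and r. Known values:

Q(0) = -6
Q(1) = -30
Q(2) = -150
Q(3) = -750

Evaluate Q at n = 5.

Consecutive ratio: -30/(-6) = 5, and -150/(-30) = 5, so r = 5.
Then A·5^0 = -6 gives A = -6, and Q(n) = -6·5^n.
Q(5) = -6·5^5 = -18750.

-18750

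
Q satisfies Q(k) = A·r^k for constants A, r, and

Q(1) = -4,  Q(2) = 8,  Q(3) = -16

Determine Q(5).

-64

Consecutive ratio: 8/(-4) = -2, and -16/8 = -2, so r = -2.
Then A·(-2)^1 = -4 gives A = 2, and Q(k) = 2·(-2)^k.
Q(5) = 2·(-2)^5 = -64.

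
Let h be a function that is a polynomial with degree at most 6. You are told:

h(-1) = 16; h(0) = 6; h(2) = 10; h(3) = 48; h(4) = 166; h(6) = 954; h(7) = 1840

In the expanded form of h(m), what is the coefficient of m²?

Write h(m) = am^6 + bm^5 + cm^4 + dm³ + em² + pm + q; the 7 given values yield a linear system in the 7 coefficients.
Solving, the top 2 coefficients vanish, and h(m) = m^4 - 2m³ + 3m² - 4m + 6.
The coefficient of m² is 3.

3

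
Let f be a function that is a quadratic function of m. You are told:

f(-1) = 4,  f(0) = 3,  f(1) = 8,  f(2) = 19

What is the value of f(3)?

36

First differences: -1, 5, 11. Second differences: 6, 6.
Level-2 differences are constant, so f has degree 2.
Extending the table by one column gives the next first difference 17, so f(3) = 19 + 17 = 36.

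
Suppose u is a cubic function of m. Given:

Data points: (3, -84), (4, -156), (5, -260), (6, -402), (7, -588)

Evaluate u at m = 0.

0

First differences: -72, -104, -142, -186. Second differences: -32, -38, -44. Third differences: -6, -6.
Level-3 differences are constant, so u has degree 3.
Fitting a degree-3 polynomial gives u(m) = -m³ - 4m² - 7m.
Then u(0) = 0.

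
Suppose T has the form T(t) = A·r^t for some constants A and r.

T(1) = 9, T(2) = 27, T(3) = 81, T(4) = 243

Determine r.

Consecutive ratio: 27/9 = 3, and 81/27 = 3, so r = 3.
Then A·3^1 = 9 gives A = 3, and T(t) = 3·3^t.

3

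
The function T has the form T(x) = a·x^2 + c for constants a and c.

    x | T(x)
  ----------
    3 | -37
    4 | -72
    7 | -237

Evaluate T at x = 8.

-312

From T(3) = -37 and T(4) = -72: 9a + c = -37 and 16a + c = -72.
Subtracting: 7a = -35, so a = -5; then c = -37 − (-5)·9 = 8.
So T(x) = -5x² + 8, and T(8) = -312.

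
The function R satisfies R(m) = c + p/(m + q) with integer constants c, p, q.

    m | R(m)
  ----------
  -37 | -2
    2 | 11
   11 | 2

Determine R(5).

5

(R(m) − c)(m + q) = p for each data point; the three points give a linear system in c and q, then p follows.
Solving: c = -1, q = 1, p = 36, so R(m) = -1 + 36/(m + 1).
Then R(5) = -1 + 36/6 = 5.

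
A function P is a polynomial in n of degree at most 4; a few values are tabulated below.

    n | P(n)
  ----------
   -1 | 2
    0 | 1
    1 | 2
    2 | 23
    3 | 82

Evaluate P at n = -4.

Write P(n) = an^4 + bn³ + cn² + dn + e; the 5 given values yield a linear system in the 5 coefficients.
Solving, the leading coefficient vanishes, and P(n) = 3n³ + n² - 3n + 1.
Then P(-4) = -163.

-163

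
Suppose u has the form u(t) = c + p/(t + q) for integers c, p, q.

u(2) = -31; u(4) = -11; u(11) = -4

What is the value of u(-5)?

(u(t) − c)(t + q) = p for each data point; the three points give a linear system in c and q, then p follows.
Solving: c = -1, q = -1, p = -30, so u(t) = -1 − 30/(t − 1).
Then u(-5) = -1 − 30/(-6) = 4.

4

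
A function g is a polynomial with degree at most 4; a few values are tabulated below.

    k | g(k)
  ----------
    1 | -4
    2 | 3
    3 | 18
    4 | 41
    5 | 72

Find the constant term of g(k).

First differences: 7, 15, 23, 31. Second differences: 8, 8, 8.
Level-2 differences are constant, so g has degree 2.
Fitting a degree-2 polynomial gives g(k) = 4k² - 5k - 3.
The constant term is g(0) = -3.

-3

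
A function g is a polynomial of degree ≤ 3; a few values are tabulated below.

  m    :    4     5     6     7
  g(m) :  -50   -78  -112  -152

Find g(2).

-12

First differences: -28, -34, -40. Second differences: -6, -6.
Level-2 differences are constant, so g has degree 2.
Fitting a degree-2 polynomial gives g(m) = -3m² - m + 2.
Then g(2) = -12.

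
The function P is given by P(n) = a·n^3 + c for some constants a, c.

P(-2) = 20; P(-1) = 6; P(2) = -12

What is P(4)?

-124

From P(-2) = 20 and P(-1) = 6: -8a + c = 20 and -1a + c = 6.
Subtracting: 7a = -14, so a = -2; then c = 20 − (-2)·(-8) = 4.
So P(n) = -2n³ + 4, and P(4) = -124.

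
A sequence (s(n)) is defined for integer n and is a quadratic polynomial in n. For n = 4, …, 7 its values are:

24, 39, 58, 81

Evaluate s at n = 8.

108

First differences: 15, 19, 23. Second differences: 4, 4.
Level-2 differences are constant, so s has degree 2.
Extending the table by one column gives the next first difference 27, so s(8) = 81 + 27 = 108.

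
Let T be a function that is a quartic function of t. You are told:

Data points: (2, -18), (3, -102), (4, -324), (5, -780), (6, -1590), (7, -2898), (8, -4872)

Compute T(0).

First differences: -84, -222, -456, -810, -1308, -1974. Second differences: -138, -234, -354, -498, -666. Third differences: -96, -120, -144, -168. Fourth differences: -24, -24, -24.
Level-4 differences are constant, so T has degree 4.
Fitting a degree-4 polynomial gives T(t) = -t^4 - 2t³ + 4t² - t.
Then T(0) = 0.

0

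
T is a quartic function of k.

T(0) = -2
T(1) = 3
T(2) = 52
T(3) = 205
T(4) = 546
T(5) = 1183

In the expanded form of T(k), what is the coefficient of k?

-3

Write T(k) = ak^4 + bk³ + ck² + dk + e; the 6 given values yield a linear system in the 5 coefficients.
Solving, T(k) = k^4 + 4k³ + 3k² - 3k - 2.
The coefficient of k is -3.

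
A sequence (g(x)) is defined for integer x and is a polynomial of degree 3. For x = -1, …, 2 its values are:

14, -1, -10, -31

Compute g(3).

-82

Write g(x) = ax³ + bx² + cx + d; the 4 given values yield a linear system in the 4 coefficients.
Solving, g(x) = -3x³ + 3x² - 9x - 1.
Then g(3) = -82.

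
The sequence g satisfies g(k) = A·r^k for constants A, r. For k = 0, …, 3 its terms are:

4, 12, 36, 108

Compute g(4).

324

Consecutive ratio: 12/4 = 3, and 36/12 = 3, so r = 3.
Then A·3^0 = 4 gives A = 4, and g(k) = 4·3^k.
g(4) = 4·3^4 = 324.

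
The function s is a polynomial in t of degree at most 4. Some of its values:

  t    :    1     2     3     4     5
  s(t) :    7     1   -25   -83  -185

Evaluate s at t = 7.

Write s(t) = at^4 + bt³ + ct² + dt + e; the 5 given values yield a linear system in the 5 coefficients.
Solving, the leading coefficient vanishes, and s(t) = -2t³ + 2t² + 2t + 5.
Then s(7) = -569.

-569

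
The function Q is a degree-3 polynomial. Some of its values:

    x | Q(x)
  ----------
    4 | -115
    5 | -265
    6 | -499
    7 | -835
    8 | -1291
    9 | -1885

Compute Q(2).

5

First differences: -150, -234, -336, -456, -594. Second differences: -84, -102, -120, -138. Third differences: -18, -18, -18.
Level-3 differences are constant, so Q has degree 3.
Fitting a degree-3 polynomial gives Q(x) = -3x³ + 3x² + 6x + 5.
Then Q(2) = 5.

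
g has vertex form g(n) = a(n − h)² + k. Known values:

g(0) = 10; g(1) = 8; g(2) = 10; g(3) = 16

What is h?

First differences -2, 2, 6; second difference 4 = 2a, so a = 2.
Expanding, the n-coefficient is −2ah = -4h; matching it to the data gives h = 1, and then k = 8.
So g(n) = 2(n − 1)² + 8.
Hence h = 1.

1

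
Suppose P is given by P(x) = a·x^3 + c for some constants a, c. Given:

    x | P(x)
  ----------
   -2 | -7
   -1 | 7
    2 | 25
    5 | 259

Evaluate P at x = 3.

From P(-2) = -7 and P(-1) = 7: -8a + c = -7 and -1a + c = 7.
Subtracting: 7a = 14, so a = 2; then c = -7 − 2·(-8) = 9.
So P(x) = 2x³ + 9, and P(3) = 63.

63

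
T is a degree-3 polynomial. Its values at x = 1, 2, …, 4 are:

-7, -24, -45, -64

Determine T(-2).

-40

Write T(x) = ax³ + bx² + cx + d; the 4 given values yield a linear system in the 4 coefficients.
Solving, T(x) = x³ - 8x².
Then T(-2) = -40.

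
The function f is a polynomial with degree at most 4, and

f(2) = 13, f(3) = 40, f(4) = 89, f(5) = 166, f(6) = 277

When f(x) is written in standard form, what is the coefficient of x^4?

0

First differences: 27, 49, 77, 111. Second differences: 22, 28, 34. Third differences: 6, 6.
Level-3 differences are constant, so f has degree 3.
Fitting a degree-3 polynomial gives f(x) = x³ + 2x² - 2x + 1.
The coefficient of x^4 is 0.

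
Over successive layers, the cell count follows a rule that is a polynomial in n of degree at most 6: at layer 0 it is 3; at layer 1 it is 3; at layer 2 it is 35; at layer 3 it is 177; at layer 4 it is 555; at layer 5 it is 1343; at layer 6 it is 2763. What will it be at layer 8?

8627

Write the value at n as f(n).
First differences: 0, 32, 142, 378, 788, 1420. Second differences: 32, 110, 236, 410, 632. Third differences: 78, 126, 174, 222. Fourth differences: 48, 48, 48.
Level-4 differences are constant, so f has degree 4.
Fitting a degree-4 polynomial gives f(n) = 2n^4 + n³ - n² - 2n + 3.
Then f(8) = 8627.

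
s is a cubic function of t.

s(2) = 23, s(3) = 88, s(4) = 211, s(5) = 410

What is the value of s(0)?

-5

Write s(t) = at³ + bt² + ct + d; the 4 given values yield a linear system in the 4 coefficients.
Solving, s(t) = 3t³ + 2t² - 2t - 5.
Then s(0) = -5.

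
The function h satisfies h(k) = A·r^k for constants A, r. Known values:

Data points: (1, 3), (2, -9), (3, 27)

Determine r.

-3

Consecutive ratio: -9/3 = -3, and 27/(-9) = -3, so r = -3.
Then A·(-3)^1 = 3 gives A = -1, and h(k) = -1·(-3)^k.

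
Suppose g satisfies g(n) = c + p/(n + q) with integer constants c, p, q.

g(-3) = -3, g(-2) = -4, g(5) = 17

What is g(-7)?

(g(n) − c)(n + q) = p for each data point; the three points give a linear system in c and q, then p follows.
Solving: c = 2, q = -3, p = 30, so g(n) = 2 + 30/(n − 3).
Then g(-7) = 2 + 30/(-10) = -1.

-1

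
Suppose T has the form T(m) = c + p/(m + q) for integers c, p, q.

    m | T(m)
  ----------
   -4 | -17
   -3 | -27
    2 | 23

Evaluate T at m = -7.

-7

(T(m) − c)(m + q) = p for each data point; the three points give a linear system in c and q, then p follows.
Solving: c = 3, q = 1, p = 60, so T(m) = 3 + 60/(m + 1).
Then T(-7) = 3 + 60/(-6) = -7.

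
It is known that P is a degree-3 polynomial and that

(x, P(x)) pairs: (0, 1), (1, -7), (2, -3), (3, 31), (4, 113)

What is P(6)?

493

Write P(x) = ax³ + bx² + cx + d; the 5 given values yield a linear system in the 4 coefficients.
Solving, P(x) = 3x³ - 3x² - 8x + 1.
Then P(6) = 493.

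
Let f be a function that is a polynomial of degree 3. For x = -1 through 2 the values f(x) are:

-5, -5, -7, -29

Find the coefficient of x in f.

Write f(x) = ax³ + bx² + cx + d; the 4 given values yield a linear system in the 4 coefficients.
Solving, f(x) = -3x³ - x² + 2x - 5.
The coefficient of x is 2.

2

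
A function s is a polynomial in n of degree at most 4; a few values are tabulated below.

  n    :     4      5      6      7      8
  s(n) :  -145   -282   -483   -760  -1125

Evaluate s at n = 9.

Write s(n) = an^4 + bn³ + cn² + dn + e; the 5 given values yield a linear system in the 5 coefficients.
Solving, the leading coefficient vanishes, and s(n) = -2n³ - 2n² + 3n + 3.
Then s(9) = -1590.

-1590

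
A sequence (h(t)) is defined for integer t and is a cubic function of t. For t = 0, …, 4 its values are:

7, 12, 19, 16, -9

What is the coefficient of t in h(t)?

First differences: 5, 7, -3, -25. Second differences: 2, -10, -22. Third differences: -12, -12.
Level-3 differences are constant, so h has degree 3.
Fitting a degree-3 polynomial gives h(t) = -2t³ + 7t² + 7.
The coefficient of t is 0.

0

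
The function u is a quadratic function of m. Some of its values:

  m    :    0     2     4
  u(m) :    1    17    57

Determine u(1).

Write u(m) = am² + bm + c; the 3 given values yield a linear system in the 3 coefficients.
Solving, u(m) = 3m² + 2m + 1.
Then u(1) = 6.

6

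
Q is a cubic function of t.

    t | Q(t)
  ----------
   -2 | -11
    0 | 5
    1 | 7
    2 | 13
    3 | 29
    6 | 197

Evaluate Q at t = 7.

313

Write Q(t) = at³ + bt² + ct + d; the 6 given values yield a linear system in the 4 coefficients.
Solving, Q(t) = t³ - t² + 2t + 5.
Then Q(7) = 313.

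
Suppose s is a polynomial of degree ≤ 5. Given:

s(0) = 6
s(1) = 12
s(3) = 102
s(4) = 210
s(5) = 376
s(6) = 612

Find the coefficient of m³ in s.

Write s(m) = am^5 + bm^4 + cm³ + dm² + em + p; the 6 given values yield a linear system in the 6 coefficients.
Solving, the top 2 coefficients vanish, and s(m) = 2m³ + 5m² - m + 6.
The coefficient of m³ is 2.

2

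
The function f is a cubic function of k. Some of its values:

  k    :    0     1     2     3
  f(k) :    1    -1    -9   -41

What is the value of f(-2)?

59

Write f(k) = ak³ + bk² + ck + d; the 4 given values yield a linear system in the 4 coefficients.
Solving, f(k) = -3k³ + 6k² - 5k + 1.
Then f(-2) = 59.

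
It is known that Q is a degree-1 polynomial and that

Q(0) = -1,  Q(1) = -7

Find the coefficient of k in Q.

-6

Write Q(k) = ak + b; the 2 given values yield a linear system in the 2 coefficients.
Solving, Q(k) = -6k - 1.
The coefficient of k is -6.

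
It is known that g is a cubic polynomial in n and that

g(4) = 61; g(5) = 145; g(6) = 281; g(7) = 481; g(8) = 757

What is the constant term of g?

5

First differences: 84, 136, 200, 276. Second differences: 52, 64, 76. Third differences: 12, 12.
Level-3 differences are constant, so g has degree 3.
Fitting a degree-3 polynomial gives g(n) = 2n³ - 4n² - 2n + 5.
The constant term is g(0) = 5.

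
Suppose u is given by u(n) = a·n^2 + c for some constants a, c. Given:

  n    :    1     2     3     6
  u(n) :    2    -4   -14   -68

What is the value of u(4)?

From u(1) = 2 and u(2) = -4: 1a + c = 2 and 4a + c = -4.
Subtracting: 3a = -6, so a = -2; then c = 2 − (-2)·1 = 4.
So u(n) = -2n² + 4, and u(4) = -28.

-28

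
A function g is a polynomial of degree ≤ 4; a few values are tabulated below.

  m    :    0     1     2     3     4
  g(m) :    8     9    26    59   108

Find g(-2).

54

Write g(m) = am^4 + bm³ + cm² + dm + e; the 5 given values yield a linear system in the 5 coefficients.
Solving, the top 2 coefficients vanish, and g(m) = 8m² - 7m + 8.
Then g(-2) = 54.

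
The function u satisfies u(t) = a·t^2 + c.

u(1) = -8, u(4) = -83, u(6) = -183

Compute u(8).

From u(1) = -8 and u(4) = -83: 1a + c = -8 and 16a + c = -83.
Subtracting: 15a = -75, so a = -5; then c = -8 − (-5)·1 = -3.
So u(t) = -5t² − 3, and u(8) = -323.

-323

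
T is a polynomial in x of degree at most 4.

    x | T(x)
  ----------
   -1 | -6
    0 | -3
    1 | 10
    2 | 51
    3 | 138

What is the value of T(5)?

522

First differences: 3, 13, 41, 87. Second differences: 10, 28, 46. Third differences: 18, 18.
Level-3 differences are constant, so T has degree 3.
Fitting a degree-3 polynomial gives T(x) = 3x³ + 5x² + 5x - 3.
Then T(5) = 522.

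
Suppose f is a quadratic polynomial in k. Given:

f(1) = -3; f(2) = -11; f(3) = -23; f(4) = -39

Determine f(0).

1

Write f(k) = ak² + bk + c; the 4 given values yield a linear system in the 3 coefficients.
Solving, f(k) = -2k² - 2k + 1.
Then f(0) = 1.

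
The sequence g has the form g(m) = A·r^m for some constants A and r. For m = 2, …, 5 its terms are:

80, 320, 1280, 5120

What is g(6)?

20480

Consecutive ratio: 320/80 = 4, and 1280/320 = 4, so r = 4.
Then A·4^2 = 80 gives A = 5, and g(m) = 5·4^m.
g(6) = 5·4^6 = 20480.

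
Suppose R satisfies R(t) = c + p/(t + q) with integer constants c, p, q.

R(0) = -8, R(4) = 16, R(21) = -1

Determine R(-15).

(R(t) − c)(t + q) = p for each data point; the three points give a linear system in c and q, then p follows.
Solving: c = -2, q = -3, p = 18, so R(t) = -2 + 18/(t − 3).
Then R(-15) = -2 + 18/(-18) = -3.

-3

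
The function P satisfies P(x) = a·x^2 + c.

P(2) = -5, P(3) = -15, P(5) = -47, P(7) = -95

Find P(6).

-69

From P(2) = -5 and P(3) = -15: 4a + c = -5 and 9a + c = -15.
Subtracting: 5a = -10, so a = -2; then c = -5 − (-2)·4 = 3.
So P(x) = -2x² + 3, and P(6) = -69.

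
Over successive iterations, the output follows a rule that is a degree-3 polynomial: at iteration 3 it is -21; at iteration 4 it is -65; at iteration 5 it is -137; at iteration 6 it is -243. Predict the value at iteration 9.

Write the value at k as Q(k).
Write Q(k) = ak³ + bk² + ck + d; the 4 given values yield a linear system in the 4 coefficients.
Solving, Q(k) = -k³ - 2k² + 7k + 3.
Then Q(9) = -825.

-825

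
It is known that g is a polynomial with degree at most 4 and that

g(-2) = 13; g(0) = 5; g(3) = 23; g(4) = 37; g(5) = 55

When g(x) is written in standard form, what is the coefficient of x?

Write g(x) = ax^4 + bx³ + cx² + dx + e; the 5 given values yield a linear system in the 5 coefficients.
Solving, the top 2 coefficients vanish, and g(x) = 2x² + 5.
The coefficient of x is 0.

0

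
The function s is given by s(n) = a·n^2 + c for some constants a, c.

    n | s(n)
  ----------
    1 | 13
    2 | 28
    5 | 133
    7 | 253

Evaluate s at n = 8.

328

From s(1) = 13 and s(2) = 28: 1a + c = 13 and 4a + c = 28.
Subtracting: 3a = 15, so a = 5; then c = 13 − 5·1 = 8.
So s(n) = 5n² + 8, and s(8) = 328.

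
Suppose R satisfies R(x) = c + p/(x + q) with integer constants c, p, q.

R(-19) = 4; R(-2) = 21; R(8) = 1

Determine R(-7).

6

(R(x) − c)(x + q) = p for each data point; the three points give a linear system in c and q, then p follows.
Solving: c = 3, q = 1, p = -18, so R(x) = 3 − 18/(x + 1).
Then R(-7) = 3 − 18/(-6) = 6.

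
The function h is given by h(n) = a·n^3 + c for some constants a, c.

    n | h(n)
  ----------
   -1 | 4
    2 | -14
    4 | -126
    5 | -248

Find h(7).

From h(-1) = 4 and h(2) = -14: -1a + c = 4 and 8a + c = -14.
Subtracting: 9a = -18, so a = -2; then c = 4 − (-2)·(-1) = 2.
So h(n) = -2n³ + 2, and h(7) = -684.

-684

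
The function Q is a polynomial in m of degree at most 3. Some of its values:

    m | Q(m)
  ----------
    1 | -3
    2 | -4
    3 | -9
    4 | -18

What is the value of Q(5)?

First differences: -1, -5, -9. Second differences: -4, -4.
Level-2 differences are constant, so Q has degree 2.
Fitting a degree-2 polynomial gives Q(m) = -2m² + 5m - 6.
Then Q(5) = -31.

-31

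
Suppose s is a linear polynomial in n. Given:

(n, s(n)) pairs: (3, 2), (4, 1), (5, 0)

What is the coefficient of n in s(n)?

-1

Write s(n) = an + b; the 3 given values yield a linear system in the 2 coefficients.
Solving, s(n) = -n + 5.
The coefficient of n is -1.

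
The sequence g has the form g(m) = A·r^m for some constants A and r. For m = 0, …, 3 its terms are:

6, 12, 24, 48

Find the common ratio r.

Consecutive ratio: 12/6 = 2, and 24/12 = 2, so r = 2.
Then A·2^0 = 6 gives A = 6, and g(m) = 6·2^m.

2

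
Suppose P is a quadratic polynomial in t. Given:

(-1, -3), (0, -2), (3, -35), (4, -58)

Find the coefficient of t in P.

-2

Write P(t) = at² + bt + c; the 4 given values yield a linear system in the 3 coefficients.
Solving, P(t) = -3t² - 2t - 2.
The coefficient of t is -2.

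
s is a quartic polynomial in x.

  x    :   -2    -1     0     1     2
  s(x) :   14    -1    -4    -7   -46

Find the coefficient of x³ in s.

Write s(x) = ax^4 + bx³ + cx² + dx + e; the 5 given values yield a linear system in the 5 coefficients.
Solving, s(x) = -x^4 - 4x³ + x² + x - 4.
The coefficient of x³ is -4.

-4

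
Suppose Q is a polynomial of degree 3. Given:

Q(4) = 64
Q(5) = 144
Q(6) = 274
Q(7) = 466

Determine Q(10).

1534

Write Q(k) = ak³ + bk² + ck + d; the 4 given values yield a linear system in the 4 coefficients.
Solving, Q(k) = 2k³ - 5k² + 3k + 4.
Then Q(10) = 1534.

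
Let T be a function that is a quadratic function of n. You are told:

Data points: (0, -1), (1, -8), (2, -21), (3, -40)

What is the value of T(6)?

-133

Write T(n) = an² + bn + c; the 4 given values yield a linear system in the 3 coefficients.
Solving, T(n) = -3n² - 4n - 1.
Then T(6) = -133.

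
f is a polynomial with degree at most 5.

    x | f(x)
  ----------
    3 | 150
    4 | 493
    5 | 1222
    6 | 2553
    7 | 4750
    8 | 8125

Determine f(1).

Write f(x) = ax^5 + bx^4 + cx³ + dx² + ex + p; the 6 given values yield a linear system in the 6 coefficients.
Solving, the leading coefficient vanishes, and f(x) = 2x^4 - x² - 3.
Then f(1) = -2.

-2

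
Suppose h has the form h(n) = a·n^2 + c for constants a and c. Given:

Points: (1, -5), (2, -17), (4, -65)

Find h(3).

-37

From h(1) = -5 and h(2) = -17: 1a + c = -5 and 4a + c = -17.
Subtracting: 3a = -12, so a = -4; then c = -5 − (-4)·1 = -1.
So h(n) = -4n² − 1, and h(3) = -37.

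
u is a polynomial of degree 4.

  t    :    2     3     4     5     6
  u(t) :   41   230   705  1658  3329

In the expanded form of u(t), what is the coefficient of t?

-2

Write u(t) = at^4 + bt³ + ct² + dt + e; the 5 given values yield a linear system in the 5 coefficients.
Solving, u(t) = 2t^4 + 4t³ - 3t² - 2t - 7.
The coefficient of t is -2.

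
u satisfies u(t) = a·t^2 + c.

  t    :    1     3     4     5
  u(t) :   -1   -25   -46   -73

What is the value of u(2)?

From u(1) = -1 and u(3) = -25: 1a + c = -1 and 9a + c = -25.
Subtracting: 8a = -24, so a = -3; then c = -1 − (-3)·1 = 2.
So u(t) = -3t² + 2, and u(2) = -10.

-10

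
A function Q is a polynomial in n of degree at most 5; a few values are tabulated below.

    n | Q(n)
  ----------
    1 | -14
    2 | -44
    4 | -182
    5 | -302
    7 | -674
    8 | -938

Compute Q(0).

-2

Write Q(n) = an^5 + bn^4 + cn³ + dn² + en + p; the 6 given values yield a linear system in the 6 coefficients.
Solving, the top 2 coefficients vanish, and Q(n) = -n³ - 6n² - 5n - 2.
Then Q(0) = -2.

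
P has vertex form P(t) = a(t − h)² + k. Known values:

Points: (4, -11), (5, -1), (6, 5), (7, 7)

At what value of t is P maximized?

First differences 10, 6, 2; second difference -4 = 2a, so a = -2.
Expanding, the t-coefficient is −2ah = 4h; matching it to the data gives h = 7, and then k = 7.
So P(t) = -2(t − 7)² + 7.
Hence h = 7.

7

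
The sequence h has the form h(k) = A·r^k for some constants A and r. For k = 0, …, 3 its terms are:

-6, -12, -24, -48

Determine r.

Consecutive ratio: -12/(-6) = 2, and -24/(-12) = 2, so r = 2.
Then A·2^0 = -6 gives A = -6, and h(k) = -6·2^k.

2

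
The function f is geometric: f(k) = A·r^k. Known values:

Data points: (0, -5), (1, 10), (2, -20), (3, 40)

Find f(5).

160

Consecutive ratio: 10/(-5) = -2, and -20/10 = -2, so r = -2.
Then A·(-2)^0 = -5 gives A = -5, and f(k) = -5·(-2)^k.
f(5) = -5·(-2)^5 = 160.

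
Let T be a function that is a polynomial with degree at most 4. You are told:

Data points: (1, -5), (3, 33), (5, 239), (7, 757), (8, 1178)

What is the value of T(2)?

Write T(t) = at^4 + bt³ + ct² + dt + e; the 5 given values yield a linear system in the 5 coefficients.
Solving, the leading coefficient vanishes, and T(t) = 3t³ - 6t² + 4t - 6.
Then T(2) = 2.

2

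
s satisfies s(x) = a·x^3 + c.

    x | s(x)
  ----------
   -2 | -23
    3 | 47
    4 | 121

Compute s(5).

From s(-2) = -23 and s(3) = 47: -8a + c = -23 and 27a + c = 47.
Subtracting: 35a = 70, so a = 2; then c = -23 − 2·(-8) = -7.
So s(x) = 2x³ − 7, and s(5) = 243.

243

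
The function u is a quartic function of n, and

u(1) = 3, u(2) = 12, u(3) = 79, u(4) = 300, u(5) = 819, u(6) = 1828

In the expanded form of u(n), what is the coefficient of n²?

Write u(n) = an^4 + bn³ + cn² + dn + e; the 6 given values yield a linear system in the 5 coefficients.
Solving, u(n) = 2n^4 - 4n³ + 3n² - 2n + 4.
The coefficient of n² is 3.

3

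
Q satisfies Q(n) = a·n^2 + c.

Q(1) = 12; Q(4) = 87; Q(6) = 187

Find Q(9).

From Q(1) = 12 and Q(4) = 87: 1a + c = 12 and 16a + c = 87.
Subtracting: 15a = 75, so a = 5; then c = 12 − 5·1 = 7.
So Q(n) = 5n² + 7, and Q(9) = 412.

412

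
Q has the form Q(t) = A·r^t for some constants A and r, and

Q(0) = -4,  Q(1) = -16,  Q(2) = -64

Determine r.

Consecutive ratio: -16/(-4) = 4, and -64/(-16) = 4, so r = 4.
Then A·4^0 = -4 gives A = -4, and Q(t) = -4·4^t.

4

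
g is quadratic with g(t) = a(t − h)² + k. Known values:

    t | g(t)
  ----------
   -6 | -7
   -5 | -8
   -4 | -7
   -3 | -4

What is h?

-5

First differences -1, 1, 3; second difference 2 = 2a, so a = 1.
Expanding, the t-coefficient is −2ah = -2h; matching it to the data gives h = -5, and then k = -8.
So g(t) = 1(t + 5)² − 8.
Hence h = -5.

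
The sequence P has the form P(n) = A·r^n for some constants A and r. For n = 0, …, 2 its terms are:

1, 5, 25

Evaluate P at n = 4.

Consecutive ratio: 5/1 = 5, and 25/5 = 5, so r = 5.
Then A·5^0 = 1 gives A = 1, and P(n) = 1·5^n.
P(4) = 1·5^4 = 625.

625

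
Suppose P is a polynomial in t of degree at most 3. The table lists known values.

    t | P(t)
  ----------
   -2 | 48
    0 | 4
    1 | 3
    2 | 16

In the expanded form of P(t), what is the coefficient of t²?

Write P(t) = at³ + bt² + ct + d; the 4 given values yield a linear system in the 4 coefficients.
Solving, the leading coefficient vanishes, and P(t) = 7t² - 8t + 4.
The coefficient of t² is 7.

7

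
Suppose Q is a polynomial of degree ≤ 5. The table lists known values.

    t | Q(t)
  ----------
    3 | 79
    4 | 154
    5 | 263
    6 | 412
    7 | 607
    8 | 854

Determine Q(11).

1967

First differences: 75, 109, 149, 195, 247. Second differences: 34, 40, 46, 52. Third differences: 6, 6, 6.
Level-3 differences are constant, so Q has degree 3.
Fitting a degree-3 polynomial gives Q(t) = t³ + 5t² + 3t - 2.
Then Q(11) = 1967.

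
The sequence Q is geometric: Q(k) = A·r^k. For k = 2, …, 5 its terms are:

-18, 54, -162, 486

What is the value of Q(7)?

4374

Consecutive ratio: 54/(-18) = -3, and -162/54 = -3, so r = -3.
Then A·(-3)^2 = -18 gives A = -2, and Q(k) = -2·(-3)^k.
Q(7) = -2·(-3)^7 = 4374.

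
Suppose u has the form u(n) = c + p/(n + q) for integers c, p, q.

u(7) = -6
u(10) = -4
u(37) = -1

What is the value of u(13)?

(u(n) − c)(n + q) = p for each data point; the three points give a linear system in c and q, then p follows.
Solving: c = 0, q = -1, p = -36, so u(n) = -36/(n − 1).
Then u(13) = 0 − 36/12 = -3.

-3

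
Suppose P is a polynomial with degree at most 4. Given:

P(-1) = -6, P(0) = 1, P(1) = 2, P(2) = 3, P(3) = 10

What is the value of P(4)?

First differences: 7, 1, 1, 7. Second differences: -6, 0, 6. Third differences: 6, 6.
Level-3 differences are constant, so P has degree 3.
Fitting a degree-3 polynomial gives P(k) = k³ - 3k² + 3k + 1.
Then P(4) = 29.

29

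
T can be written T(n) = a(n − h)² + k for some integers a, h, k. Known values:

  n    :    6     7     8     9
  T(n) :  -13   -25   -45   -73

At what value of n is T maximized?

5

First differences -12, -20, -28; second difference -8 = 2a, so a = -4.
Expanding, the n-coefficient is −2ah = 8h; matching it to the data gives h = 5, and then k = -9.
So T(n) = -4(n − 5)² − 9.
Hence h = 5.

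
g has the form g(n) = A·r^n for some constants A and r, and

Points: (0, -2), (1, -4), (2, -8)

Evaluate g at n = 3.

-16

Consecutive ratio: -4/(-2) = 2, and -8/(-4) = 2, so r = 2.
Then A·2^0 = -2 gives A = -2, and g(n) = -2·2^n.
g(3) = -2·2^3 = -16.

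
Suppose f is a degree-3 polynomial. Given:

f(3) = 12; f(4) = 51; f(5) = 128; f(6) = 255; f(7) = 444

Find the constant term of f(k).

First differences: 39, 77, 127, 189. Second differences: 38, 50, 62. Third differences: 12, 12.
Level-3 differences are constant, so f has degree 3.
Fitting a degree-3 polynomial gives f(k) = 2k³ - 5k² + 3.
The constant term is f(0) = 3.

3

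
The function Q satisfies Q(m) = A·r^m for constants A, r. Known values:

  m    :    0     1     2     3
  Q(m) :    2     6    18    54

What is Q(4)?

Consecutive ratio: 6/2 = 3, and 18/6 = 3, so r = 3.
Then A·3^0 = 2 gives A = 2, and Q(m) = 2·3^m.
Q(4) = 2·3^4 = 162.

162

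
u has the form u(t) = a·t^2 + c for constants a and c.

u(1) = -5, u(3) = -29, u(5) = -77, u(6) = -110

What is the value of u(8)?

From u(1) = -5 and u(3) = -29: 1a + c = -5 and 9a + c = -29.
Subtracting: 8a = -24, so a = -3; then c = -5 − (-3)·1 = -2.
So u(t) = -3t² − 2, and u(8) = -194.

-194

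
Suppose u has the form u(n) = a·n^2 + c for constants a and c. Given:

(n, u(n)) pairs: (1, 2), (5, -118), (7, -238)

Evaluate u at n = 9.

From u(1) = 2 and u(5) = -118: 1a + c = 2 and 25a + c = -118.
Subtracting: 24a = -120, so a = -5; then c = 2 − (-5)·1 = 7.
So u(n) = -5n² + 7, and u(9) = -398.

-398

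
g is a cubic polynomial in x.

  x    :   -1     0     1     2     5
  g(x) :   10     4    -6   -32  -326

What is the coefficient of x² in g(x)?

Write g(x) = ax³ + bx² + cx + d; the 5 given values yield a linear system in the 4 coefficients.
Solving, g(x) = -2x³ - 2x² - 6x + 4.
The coefficient of x² is -2.

-2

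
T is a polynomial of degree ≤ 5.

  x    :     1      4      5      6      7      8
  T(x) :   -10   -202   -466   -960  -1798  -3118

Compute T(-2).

-88

Write T(x) = ax^5 + bx^4 + cx³ + dx² + ex + p; the 6 given values yield a linear system in the 6 coefficients.
Solving, the leading coefficient vanishes, and T(x) = -x^4 + 3x³ - 9x² + 3x - 6.
Then T(-2) = -88.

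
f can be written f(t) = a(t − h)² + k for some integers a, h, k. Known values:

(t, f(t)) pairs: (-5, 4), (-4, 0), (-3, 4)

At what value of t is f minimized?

First differences -4, 4; second difference 8 = 2a, so a = 4.
Expanding, the t-coefficient is −2ah = -8h; matching it to the data gives h = -4, and then k = 0.
So f(t) = 4(t + 4)² + 0.
Hence h = -4.

-4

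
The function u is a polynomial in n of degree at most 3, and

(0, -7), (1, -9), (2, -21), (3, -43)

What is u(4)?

-75

First differences: -2, -12, -22. Second differences: -10, -10.
Level-2 differences are constant, so u has degree 2.
Fitting a degree-2 polynomial gives u(n) = -5n² + 3n - 7.
Then u(4) = -75.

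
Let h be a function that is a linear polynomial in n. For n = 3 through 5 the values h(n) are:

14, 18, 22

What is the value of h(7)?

First differences: 4, 4.
Level-1 differences are constant, so h has degree 1.
Fitting a degree-1 polynomial gives h(n) = 4n + 2.
Then h(7) = 30.

30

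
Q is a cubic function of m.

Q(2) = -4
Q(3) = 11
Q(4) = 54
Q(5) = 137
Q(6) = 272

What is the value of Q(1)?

-3

First differences: 15, 43, 83, 135. Second differences: 28, 40, 52. Third differences: 12, 12.
Level-3 differences are constant, so Q has degree 3.
Fitting a degree-3 polynomial gives Q(m) = 2m³ - 4m² - 3m + 2.
Then Q(1) = -3.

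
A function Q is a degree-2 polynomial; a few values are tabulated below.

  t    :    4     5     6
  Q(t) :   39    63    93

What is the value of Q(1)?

3

Write Q(t) = at² + bt + c; the 3 given values yield a linear system in the 3 coefficients.
Solving, Q(t) = 3t² - 3t + 3.
Then Q(1) = 3.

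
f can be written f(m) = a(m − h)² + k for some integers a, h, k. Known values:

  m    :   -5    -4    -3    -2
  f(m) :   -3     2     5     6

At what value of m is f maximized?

First differences 5, 3, 1; second difference -2 = 2a, so a = -1.
Expanding, the m-coefficient is −2ah = 2h; matching it to the data gives h = -2, and then k = 6.
So f(m) = -1(m + 2)² + 6.
Hence h = -2.

-2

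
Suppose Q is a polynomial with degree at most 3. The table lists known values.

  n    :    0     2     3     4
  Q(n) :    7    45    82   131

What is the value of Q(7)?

Write Q(n) = an³ + bn² + cn + d; the 4 given values yield a linear system in the 4 coefficients.
Solving, the leading coefficient vanishes, and Q(n) = 6n² + 7n + 7.
Then Q(7) = 350.

350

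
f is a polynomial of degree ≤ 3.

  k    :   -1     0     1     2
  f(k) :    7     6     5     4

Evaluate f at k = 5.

1

First differences: -1, -1, -1.
Level-1 differences are constant, so f has degree 1.
Fitting a degree-1 polynomial gives f(k) = -k + 6.
Then f(5) = 1.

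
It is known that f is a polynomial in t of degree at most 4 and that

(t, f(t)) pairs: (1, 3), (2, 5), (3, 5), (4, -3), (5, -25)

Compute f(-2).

First differences: 2, 0, -8, -22. Second differences: -2, -8, -14. Third differences: -6, -6.
Level-3 differences are constant, so f has degree 3.
Fitting a degree-3 polynomial gives f(t) = -t³ + 5t² - 6t + 5.
Then f(-2) = 45.

45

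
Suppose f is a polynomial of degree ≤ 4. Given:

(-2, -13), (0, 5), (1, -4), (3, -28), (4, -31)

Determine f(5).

-20

Write f(t) = at^4 + bt³ + ct² + dt + e; the 5 given values yield a linear system in the 5 coefficients.
Solving, the leading coefficient vanishes, and f(t) = t³ - 5t² - 5t + 5.
Then f(5) = -20.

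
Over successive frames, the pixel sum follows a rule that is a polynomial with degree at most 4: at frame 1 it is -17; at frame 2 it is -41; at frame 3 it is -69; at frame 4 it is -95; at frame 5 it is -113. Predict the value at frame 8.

-59

Write the value at m as g(m).
First differences: -24, -28, -26, -18. Second differences: -4, 2, 8. Third differences: 6, 6.
Level-3 differences are constant, so g has degree 3.
Fitting a degree-3 polynomial gives g(m) = m³ - 8m² - 7m - 3.
Then g(8) = -59.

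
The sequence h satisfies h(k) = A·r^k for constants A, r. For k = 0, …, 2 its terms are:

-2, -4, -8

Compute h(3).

-16

Consecutive ratio: -4/(-2) = 2, and -8/(-4) = 2, so r = 2.
Then A·2^0 = -2 gives A = -2, and h(k) = -2·2^k.
h(3) = -2·2^3 = -16.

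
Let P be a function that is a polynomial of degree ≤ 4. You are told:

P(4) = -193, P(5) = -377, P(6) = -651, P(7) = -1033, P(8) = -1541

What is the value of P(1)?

First differences: -184, -274, -382, -508. Second differences: -90, -108, -126. Third differences: -18, -18.
Level-3 differences are constant, so P has degree 3.
Fitting a degree-3 polynomial gives P(t) = -3t³ - t + 3.
Then P(1) = -1.

-1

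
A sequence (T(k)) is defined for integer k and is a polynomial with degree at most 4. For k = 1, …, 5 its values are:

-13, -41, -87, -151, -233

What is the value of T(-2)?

First differences: -28, -46, -64, -82. Second differences: -18, -18, -18.
Level-2 differences are constant, so T has degree 2.
Fitting a degree-2 polynomial gives T(k) = -9k² - k - 3.
Then T(-2) = -37.

-37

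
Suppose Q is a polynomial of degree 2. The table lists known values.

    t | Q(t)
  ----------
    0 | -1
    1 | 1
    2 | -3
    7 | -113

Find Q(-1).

Write Q(t) = at² + bt + c; the 4 given values yield a linear system in the 3 coefficients.
Solving, Q(t) = -3t² + 5t - 1.
Then Q(-1) = -9.

-9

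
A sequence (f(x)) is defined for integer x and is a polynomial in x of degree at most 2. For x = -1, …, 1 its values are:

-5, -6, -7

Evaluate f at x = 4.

-10

First differences: -1, -1.
Level-1 differences are constant, so f has degree 1.
Fitting a degree-1 polynomial gives f(x) = -x - 6.
Then f(4) = -10.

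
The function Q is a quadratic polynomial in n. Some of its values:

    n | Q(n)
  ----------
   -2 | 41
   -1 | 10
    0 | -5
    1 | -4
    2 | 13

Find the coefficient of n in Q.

Write Q(n) = an² + bn + c; the 5 given values yield a linear system in the 3 coefficients.
Solving, Q(n) = 8n² - 7n - 5.
The coefficient of n is -7.

-7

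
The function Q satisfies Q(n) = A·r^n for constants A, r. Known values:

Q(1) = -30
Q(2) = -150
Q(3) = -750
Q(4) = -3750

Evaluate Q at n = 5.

Consecutive ratio: -150/(-30) = 5, and -750/(-150) = 5, so r = 5.
Then A·5^1 = -30 gives A = -6, and Q(n) = -6·5^n.
Q(5) = -6·5^5 = -18750.

-18750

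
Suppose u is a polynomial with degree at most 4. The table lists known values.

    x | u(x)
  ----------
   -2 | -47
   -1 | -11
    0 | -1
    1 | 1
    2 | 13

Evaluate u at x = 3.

First differences: 36, 10, 2, 12. Second differences: -26, -8, 10. Third differences: 18, 18.
Level-3 differences are constant, so u has degree 3.
Extending the table by one column gives the next first difference 40, so u(3) = 13 + 40 = 53.

53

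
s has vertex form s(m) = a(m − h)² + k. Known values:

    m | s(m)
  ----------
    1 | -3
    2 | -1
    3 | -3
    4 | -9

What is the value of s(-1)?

-19

First differences 2, -2, -6; second difference -4 = 2a, so a = -2.
Expanding, the m-coefficient is −2ah = 4h; matching it to the data gives h = 2, and then k = -1.
So s(m) = -2(m − 2)² − 1.
s(-1) = -2·(-3)² − 1 = -19.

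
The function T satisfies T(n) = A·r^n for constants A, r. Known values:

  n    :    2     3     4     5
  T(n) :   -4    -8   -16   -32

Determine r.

Consecutive ratio: -8/(-4) = 2, and -16/(-8) = 2, so r = 2.
Then A·2^2 = -4 gives A = -1, and T(n) = -1·2^n.

2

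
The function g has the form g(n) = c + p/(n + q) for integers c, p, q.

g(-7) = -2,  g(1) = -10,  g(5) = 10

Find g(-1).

-5

(g(n) − c)(n + q) = p for each data point; the three points give a linear system in c and q, then p follows.
Solving: c = 0, q = -3, p = 20, so g(n) = 20/(n − 3).
Then g(-1) = 0 + 20/(-4) = -5.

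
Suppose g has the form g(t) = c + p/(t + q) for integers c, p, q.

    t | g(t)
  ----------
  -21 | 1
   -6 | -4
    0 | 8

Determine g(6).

4

(g(t) − c)(t + q) = p for each data point; the three points give a linear system in c and q, then p follows.
Solving: c = 2, q = 3, p = 18, so g(t) = 2 + 18/(t + 3).
Then g(6) = 2 + 18/9 = 4.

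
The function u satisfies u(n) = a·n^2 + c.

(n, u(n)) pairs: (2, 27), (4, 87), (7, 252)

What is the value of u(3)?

52

From u(2) = 27 and u(4) = 87: 4a + c = 27 and 16a + c = 87.
Subtracting: 12a = 60, so a = 5; then c = 27 − 5·4 = 7.
So u(n) = 5n² + 7, and u(3) = 52.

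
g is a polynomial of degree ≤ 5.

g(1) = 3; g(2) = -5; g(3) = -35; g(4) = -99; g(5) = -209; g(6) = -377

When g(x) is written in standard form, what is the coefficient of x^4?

0

Write g(x) = ax^5 + bx^4 + cx³ + dx² + ex + p; the 6 given values yield a linear system in the 6 coefficients.
Solving, the top 2 coefficients vanish, and g(x) = -2x³ + x² + 3x + 1.
The coefficient of x^4 is 0.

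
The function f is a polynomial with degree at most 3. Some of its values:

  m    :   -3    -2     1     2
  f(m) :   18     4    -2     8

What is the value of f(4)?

46

Write f(m) = am³ + bm² + cm + d; the 4 given values yield a linear system in the 4 coefficients.
Solving, the leading coefficient vanishes, and f(m) = 3m² + m - 6.
Then f(4) = 46.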